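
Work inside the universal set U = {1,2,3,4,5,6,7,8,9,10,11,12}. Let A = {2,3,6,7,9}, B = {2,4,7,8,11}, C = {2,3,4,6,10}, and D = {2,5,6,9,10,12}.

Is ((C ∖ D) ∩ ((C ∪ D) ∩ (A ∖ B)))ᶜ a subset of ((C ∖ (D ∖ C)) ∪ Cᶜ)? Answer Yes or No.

Yes

C ∖ D = {3,4}
C ∪ D = {2,3,4,5,6,9,10,12}
A ∖ B = {3,6,9}
(C ∪ D) ∩ (A ∖ B) = {3,6,9}
(C ∖ D) ∩ ((C ∪ D) ∩ (A ∖ B)) = {3}
((C ∖ D) ∩ ((C ∪ D) ∩ (A ∖ B)))ᶜ = {1,2,4,5,6,7,8,9,10,11,12}
D ∖ C = {5,9,12}
C ∖ (D ∖ C) = {2,3,4,6,10}
Cᶜ = {1,5,7,8,9,11,12}
(C ∖ (D ∖ C)) ∪ Cᶜ = {1,2,3,4,5,6,7,8,9,10,11,12}
Every element of {1,2,4,5,6,7,8,9,10,11,12} is in {1,2,3,4,5,6,7,8,9,10,11,12}, so ((C ∖ D) ∩ ((C ∪ D) ∩ (A ∖ B)))ᶜ ⊆ (C ∖ (D ∖ C)) ∪ Cᶜ.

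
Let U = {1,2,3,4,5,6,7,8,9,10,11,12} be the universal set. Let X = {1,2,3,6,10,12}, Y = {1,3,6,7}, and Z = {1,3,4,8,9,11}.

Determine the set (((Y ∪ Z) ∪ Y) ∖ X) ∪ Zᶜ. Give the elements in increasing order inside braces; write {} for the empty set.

Y ∪ Z = {1,3,4,6,7,8,9,11}
(Y ∪ Z) ∪ Y = {1,3,4,6,7,8,9,11}
((Y ∪ Z) ∪ Y) ∖ X = {4,7,8,9,11}
Zᶜ = {2,5,6,7,10,12}
(((Y ∪ Z) ∪ Y) ∖ X) ∪ Zᶜ = {2,4,5,6,7,8,9,10,11,12}

{2,4,5,6,7,8,9,10,11,12}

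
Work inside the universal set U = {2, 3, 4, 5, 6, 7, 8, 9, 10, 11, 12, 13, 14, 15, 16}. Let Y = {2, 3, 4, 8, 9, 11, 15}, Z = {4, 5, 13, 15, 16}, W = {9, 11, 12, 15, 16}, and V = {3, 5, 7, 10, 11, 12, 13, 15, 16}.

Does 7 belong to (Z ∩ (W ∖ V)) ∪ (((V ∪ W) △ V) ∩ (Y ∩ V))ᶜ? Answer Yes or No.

Yes

7 ∉ W and 7 ∈ V, so 7 ∉ W ∖ V
7 ∉ Z and 7 ∉ (W ∖ V), so 7 ∉ Z ∩ (W ∖ V)
7 ∈ V and 7 ∉ W, so 7 ∈ V ∪ W
7 ∈ (V ∪ W) and 7 ∈ V, so 7 ∉ (V ∪ W) △ V
7 ∉ Y and 7 ∈ V, so 7 ∉ Y ∩ V
7 ∉ ((V ∪ W) △ V) and 7 ∉ (Y ∩ V), so 7 ∉ ((V ∪ W) △ V) ∩ (Y ∩ V)
7 ∈ (((V ∪ W) △ V) ∩ (Y ∩ V))ᶜ since 7 ∉ (((V ∪ W) △ V) ∩ (Y ∩ V))
7 ∉ (Z ∩ (W ∖ V)) and 7 ∈ (((V ∪ W) △ V) ∩ (Y ∩ V))ᶜ, so 7 ∈ (Z ∩ (W ∖ V)) ∪ (((V ∪ W) △ V) ∩ (Y ∩ V))ᶜ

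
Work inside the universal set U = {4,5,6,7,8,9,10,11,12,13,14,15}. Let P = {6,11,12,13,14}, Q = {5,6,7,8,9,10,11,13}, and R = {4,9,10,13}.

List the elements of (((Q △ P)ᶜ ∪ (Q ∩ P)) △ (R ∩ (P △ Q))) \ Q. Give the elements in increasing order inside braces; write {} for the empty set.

{4,15}

Q △ P = {5,7,8,9,10,12,14}
(Q △ P)ᶜ = {4,6,11,13,15}
Q ∩ P = {6,11,13}
(Q △ P)ᶜ ∪ (Q ∩ P) = {4,6,11,13,15}
P △ Q = {5,7,8,9,10,12,14}
R ∩ (P △ Q) = {9,10}
((Q △ P)ᶜ ∪ (Q ∩ P)) △ (R ∩ (P △ Q)) = {4,6,9,10,11,13,15}
(((Q △ P)ᶜ ∪ (Q ∩ P)) △ (R ∩ (P △ Q))) \ Q = {4,15}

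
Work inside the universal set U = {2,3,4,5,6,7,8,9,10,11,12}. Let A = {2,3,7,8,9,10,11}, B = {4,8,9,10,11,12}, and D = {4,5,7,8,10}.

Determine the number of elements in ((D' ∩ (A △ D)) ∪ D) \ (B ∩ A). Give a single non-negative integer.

5

D' = {2,3,6,9,11,12}
A △ D = {2,3,4,5,9,11}
D' ∩ (A △ D) = {2,3,9,11}
(D' ∩ (A △ D)) ∪ D = {2,3,4,5,7,8,9,10,11}
B ∩ A = {8,9,10,11}
((D' ∩ (A △ D)) ∪ D) \ (B ∩ A) = {2,3,4,5,7}
|((D' ∩ (A △ D)) ∪ D) \ (B ∩ A)| = 5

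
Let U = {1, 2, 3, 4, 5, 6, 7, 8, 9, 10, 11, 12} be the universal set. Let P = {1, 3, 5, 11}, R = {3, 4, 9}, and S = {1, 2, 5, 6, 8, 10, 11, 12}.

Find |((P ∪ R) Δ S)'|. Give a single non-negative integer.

4

P ∪ R = {1, 3, 4, 5, 9, 11}
(P ∪ R) Δ S = {2, 3, 4, 6, 8, 9, 10, 12}
((P ∪ R) Δ S)' = {1, 5, 7, 11}
|((P ∪ R) Δ S)'| = 4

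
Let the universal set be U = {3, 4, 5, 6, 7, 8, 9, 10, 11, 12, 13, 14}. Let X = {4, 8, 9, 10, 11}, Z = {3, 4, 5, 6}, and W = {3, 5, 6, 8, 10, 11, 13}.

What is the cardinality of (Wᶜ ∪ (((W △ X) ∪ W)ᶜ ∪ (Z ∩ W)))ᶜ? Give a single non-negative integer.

4

Wᶜ = {4, 7, 9, 12, 14}
W △ X = {3, 4, 5, 6, 9, 13}
(W △ X) ∪ W = {3, 4, 5, 6, 8, 9, 10, 11, 13}
((W △ X) ∪ W)ᶜ = {7, 12, 14}
Z ∩ W = {3, 5, 6}
((W △ X) ∪ W)ᶜ ∪ (Z ∩ W) = {3, 5, 6, 7, 12, 14}
Wᶜ ∪ (((W △ X) ∪ W)ᶜ ∪ (Z ∩ W)) = {3, 4, 5, 6, 7, 9, 12, 14}
(Wᶜ ∪ (((W △ X) ∪ W)ᶜ ∪ (Z ∩ W)))ᶜ = {8, 10, 11, 13}
|(Wᶜ ∪ (((W △ X) ∪ W)ᶜ ∪ (Z ∩ W)))ᶜ| = 4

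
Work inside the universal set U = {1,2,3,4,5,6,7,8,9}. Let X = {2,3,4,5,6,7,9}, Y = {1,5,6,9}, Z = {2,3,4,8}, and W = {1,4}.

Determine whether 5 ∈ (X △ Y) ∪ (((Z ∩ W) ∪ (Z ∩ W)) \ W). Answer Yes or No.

5 ∈ X and 5 ∈ Y, so 5 ∉ X △ Y
5 ∉ Z and 5 ∉ W, so 5 ∉ Z ∩ W
5 ∉ Z and 5 ∉ W, so 5 ∉ Z ∩ W
5 ∉ (Z ∩ W) and 5 ∉ (Z ∩ W), so 5 ∉ (Z ∩ W) ∪ (Z ∩ W)
5 ∉ ((Z ∩ W) ∪ (Z ∩ W)) and 5 ∉ W, so 5 ∉ ((Z ∩ W) ∪ (Z ∩ W)) \ W
5 ∉ (X △ Y) and 5 ∉ (((Z ∩ W) ∪ (Z ∩ W)) \ W), so 5 ∉ (X △ Y) ∪ (((Z ∩ W) ∪ (Z ∩ W)) \ W)

No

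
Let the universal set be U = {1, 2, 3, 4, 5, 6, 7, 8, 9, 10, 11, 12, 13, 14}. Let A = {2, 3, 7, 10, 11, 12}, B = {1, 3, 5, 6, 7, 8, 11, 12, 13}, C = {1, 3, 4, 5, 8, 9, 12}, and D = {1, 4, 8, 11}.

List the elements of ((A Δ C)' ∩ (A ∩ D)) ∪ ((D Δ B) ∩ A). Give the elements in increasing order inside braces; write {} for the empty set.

A Δ C = {1, 2, 4, 5, 7, 8, 9, 10, 11}
(A Δ C)' = {3, 6, 12, 13, 14}
A ∩ D = {11}
(A Δ C)' ∩ (A ∩ D) = {}
D Δ B = {3, 4, 5, 6, 7, 12, 13}
(D Δ B) ∩ A = {3, 7, 12}
((A Δ C)' ∩ (A ∩ D)) ∪ ((D Δ B) ∩ A) = {3, 7, 12}

{3, 7, 12}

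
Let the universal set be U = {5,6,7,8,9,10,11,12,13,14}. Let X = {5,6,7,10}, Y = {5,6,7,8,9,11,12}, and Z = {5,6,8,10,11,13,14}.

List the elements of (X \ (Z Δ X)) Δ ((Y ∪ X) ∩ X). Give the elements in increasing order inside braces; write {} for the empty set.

Z Δ X = {7,8,11,13,14}
X \ (Z Δ X) = {5,6,10}
Y ∪ X = {5,6,7,8,9,10,11,12}
(Y ∪ X) ∩ X = {5,6,7,10}
(X \ (Z Δ X)) Δ ((Y ∪ X) ∩ X) = {7}

{7}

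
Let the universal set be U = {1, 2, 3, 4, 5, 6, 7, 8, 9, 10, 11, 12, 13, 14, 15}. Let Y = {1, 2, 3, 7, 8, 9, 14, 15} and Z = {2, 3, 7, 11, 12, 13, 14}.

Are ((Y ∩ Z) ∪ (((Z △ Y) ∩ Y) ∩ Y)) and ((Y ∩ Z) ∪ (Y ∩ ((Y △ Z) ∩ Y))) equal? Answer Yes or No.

Yes

Y ∩ Z = {2, 3, 7, 14}
Z △ Y = {1, 8, 9, 11, 12, 13, 15}
(Z △ Y) ∩ Y = {1, 8, 9, 15}
((Z △ Y) ∩ Y) ∩ Y = {1, 8, 9, 15}
(Y ∩ Z) ∪ (((Z △ Y) ∩ Y) ∩ Y) = {1, 2, 3, 7, 8, 9, 14, 15}
Y △ Z = {1, 8, 9, 11, 12, 13, 15}
(Y △ Z) ∩ Y = {1, 8, 9, 15}
Y ∩ ((Y △ Z) ∩ Y) = {1, 8, 9, 15}
(Y ∩ Z) ∪ (Y ∩ ((Y △ Z) ∩ Y)) = {1, 2, 3, 7, 8, 9, 14, 15}
Both equal {1, 2, 3, 7, 8, 9, 14, 15}, so (Y ∩ Z) ∪ (((Z △ Y) ∩ Y) ∩ Y) = (Y ∩ Z) ∪ (Y ∩ ((Y △ Z) ∩ Y)).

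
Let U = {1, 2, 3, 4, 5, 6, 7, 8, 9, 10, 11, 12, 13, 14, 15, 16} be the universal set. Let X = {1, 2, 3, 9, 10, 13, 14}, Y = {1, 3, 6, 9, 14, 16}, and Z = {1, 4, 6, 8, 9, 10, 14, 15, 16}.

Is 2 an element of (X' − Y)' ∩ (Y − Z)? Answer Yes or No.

No

2 ∈ X, so 2 ∉ X'
2 ∉ X' and 2 ∉ Y, so 2 ∉ X' − Y
2 ∈ (X' − Y)' since 2 ∉ (X' − Y)
2 ∉ Y and 2 ∉ Z, so 2 ∉ Y − Z
2 ∈ (X' − Y)' and 2 ∉ (Y − Z), so 2 ∉ (X' − Y)' ∩ (Y − Z)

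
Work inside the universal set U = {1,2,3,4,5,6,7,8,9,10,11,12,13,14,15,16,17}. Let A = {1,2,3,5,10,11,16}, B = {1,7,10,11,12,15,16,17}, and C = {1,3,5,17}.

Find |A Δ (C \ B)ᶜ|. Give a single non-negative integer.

C \ B = {3,5}
(C \ B)ᶜ = {1,2,4,6,7,8,9,10,11,12,13,14,15,16,17}
A Δ (C \ B)ᶜ = {3,4,5,6,7,8,9,12,13,14,15,17}
|A Δ (C \ B)ᶜ| = 12

12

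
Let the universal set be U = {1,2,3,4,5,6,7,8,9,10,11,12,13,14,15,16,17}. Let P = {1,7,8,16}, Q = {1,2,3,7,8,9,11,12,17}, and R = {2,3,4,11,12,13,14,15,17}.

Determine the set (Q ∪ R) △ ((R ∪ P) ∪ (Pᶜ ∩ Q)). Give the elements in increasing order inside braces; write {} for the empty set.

{16}

Q ∪ R = {1,2,3,4,7,8,9,11,12,13,14,15,17}
R ∪ P = {1,2,3,4,7,8,11,12,13,14,15,16,17}
Pᶜ = {2,3,4,5,6,9,10,11,12,13,14,15,17}
Pᶜ ∩ Q = {2,3,9,11,12,17}
(R ∪ P) ∪ (Pᶜ ∩ Q) = {1,2,3,4,7,8,9,11,12,13,14,15,16,17}
(Q ∪ R) △ ((R ∪ P) ∪ (Pᶜ ∩ Q)) = {16}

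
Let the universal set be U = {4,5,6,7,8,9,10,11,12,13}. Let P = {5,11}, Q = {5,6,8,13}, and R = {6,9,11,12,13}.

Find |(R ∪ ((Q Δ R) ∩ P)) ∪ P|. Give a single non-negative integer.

Q Δ R = {5,8,9,11,12}
(Q Δ R) ∩ P = {5,11}
R ∪ ((Q Δ R) ∩ P) = {5,6,9,11,12,13}
(R ∪ ((Q Δ R) ∩ P)) ∪ P = {5,6,9,11,12,13}
|(R ∪ ((Q Δ R) ∩ P)) ∪ P| = 6

6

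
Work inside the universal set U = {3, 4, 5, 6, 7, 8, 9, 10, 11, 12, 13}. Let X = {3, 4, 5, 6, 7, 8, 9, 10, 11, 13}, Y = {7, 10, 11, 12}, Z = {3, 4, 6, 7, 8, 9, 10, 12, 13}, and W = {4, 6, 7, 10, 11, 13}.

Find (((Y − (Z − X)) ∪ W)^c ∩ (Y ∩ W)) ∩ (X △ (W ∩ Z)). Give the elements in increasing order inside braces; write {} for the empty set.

Z − X = {12}
Y − (Z − X) = {7, 10, 11}
(Y − (Z − X)) ∪ W = {4, 6, 7, 10, 11, 13}
((Y − (Z − X)) ∪ W)^c = {3, 5, 8, 9, 12}
Y ∩ W = {7, 10, 11}
((Y − (Z − X)) ∪ W)^c ∩ (Y ∩ W) = {}
W ∩ Z = {4, 6, 7, 10, 13}
X △ (W ∩ Z) = {3, 5, 8, 9, 11}
(((Y − (Z − X)) ∪ W)^c ∩ (Y ∩ W)) ∩ (X △ (W ∩ Z)) = {}

{}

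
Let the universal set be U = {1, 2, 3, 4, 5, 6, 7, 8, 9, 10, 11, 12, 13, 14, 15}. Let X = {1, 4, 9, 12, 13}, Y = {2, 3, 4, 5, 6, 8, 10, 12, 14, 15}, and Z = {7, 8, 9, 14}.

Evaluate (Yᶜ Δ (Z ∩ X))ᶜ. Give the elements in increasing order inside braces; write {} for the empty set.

Yᶜ = {1, 7, 9, 11, 13}
Z ∩ X = {9}
Yᶜ Δ (Z ∩ X) = {1, 7, 11, 13}
(Yᶜ Δ (Z ∩ X))ᶜ = {2, 3, 4, 5, 6, 8, 9, 10, 12, 14, 15}

{2, 3, 4, 5, 6, 8, 9, 10, 12, 14, 15}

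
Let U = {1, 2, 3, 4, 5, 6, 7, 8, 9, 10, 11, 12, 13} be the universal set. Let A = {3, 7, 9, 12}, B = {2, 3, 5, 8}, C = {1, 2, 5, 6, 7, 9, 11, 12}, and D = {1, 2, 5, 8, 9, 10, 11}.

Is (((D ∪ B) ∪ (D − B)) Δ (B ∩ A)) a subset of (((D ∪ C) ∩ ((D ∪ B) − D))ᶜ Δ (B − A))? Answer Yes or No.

No

D ∪ B = {1, 2, 3, 5, 8, 9, 10, 11}
D − B = {1, 9, 10, 11}
(D ∪ B) ∪ (D − B) = {1, 2, 3, 5, 8, 9, 10, 11}
B ∩ A = {3}
((D ∪ B) ∪ (D − B)) Δ (B ∩ A) = {1, 2, 5, 8, 9, 10, 11}
D ∪ C = {1, 2, 5, 6, 7, 8, 9, 10, 11, 12}
(D ∪ B) − D = {3}
(D ∪ C) ∩ ((D ∪ B) − D) = {}
((D ∪ C) ∩ ((D ∪ B) − D))ᶜ = {1, 2, 3, 4, 5, 6, 7, 8, 9, 10, 11, 12, 13}
B − A = {2, 5, 8}
((D ∪ C) ∩ ((D ∪ B) − D))ᶜ Δ (B − A) = {1, 3, 4, 6, 7, 9, 10, 11, 12, 13}
2 ∈ ((D ∪ B) ∪ (D − B)) Δ (B ∩ A) but 2 ∉ ((D ∪ C) ∩ ((D ∪ B) − D))ᶜ Δ (B − A), so the inclusion fails.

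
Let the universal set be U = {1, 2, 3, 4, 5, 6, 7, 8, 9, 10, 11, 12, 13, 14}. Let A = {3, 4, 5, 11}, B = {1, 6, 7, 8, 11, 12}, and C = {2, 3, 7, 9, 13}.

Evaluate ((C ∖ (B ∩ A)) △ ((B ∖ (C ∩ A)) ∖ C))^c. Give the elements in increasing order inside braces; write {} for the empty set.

B ∩ A = {11}
C ∖ (B ∩ A) = {2, 3, 7, 9, 13}
C ∩ A = {3}
B ∖ (C ∩ A) = {1, 6, 7, 8, 11, 12}
(B ∖ (C ∩ A)) ∖ C = {1, 6, 8, 11, 12}
(C ∖ (B ∩ A)) △ ((B ∖ (C ∩ A)) ∖ C) = {1, 2, 3, 6, 7, 8, 9, 11, 12, 13}
((C ∖ (B ∩ A)) △ ((B ∖ (C ∩ A)) ∖ C))^c = {4, 5, 10, 14}

{4, 5, 10, 14}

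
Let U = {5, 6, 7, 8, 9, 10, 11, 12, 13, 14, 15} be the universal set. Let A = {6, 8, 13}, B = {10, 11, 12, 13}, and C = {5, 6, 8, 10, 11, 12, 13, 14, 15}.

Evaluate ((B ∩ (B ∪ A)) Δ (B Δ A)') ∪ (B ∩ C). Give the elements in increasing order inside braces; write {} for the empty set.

B ∪ A = {6, 8, 10, 11, 12, 13}
B ∩ (B ∪ A) = {10, 11, 12, 13}
B Δ A = {6, 8, 10, 11, 12}
(B Δ A)' = {5, 7, 9, 13, 14, 15}
(B ∩ (B ∪ A)) Δ (B Δ A)' = {5, 7, 9, 10, 11, 12, 14, 15}
B ∩ C = {10, 11, 12, 13}
((B ∩ (B ∪ A)) Δ (B Δ A)') ∪ (B ∩ C) = {5, 7, 9, 10, 11, 12, 13, 14, 15}

{5, 7, 9, 10, 11, 12, 13, 14, 15}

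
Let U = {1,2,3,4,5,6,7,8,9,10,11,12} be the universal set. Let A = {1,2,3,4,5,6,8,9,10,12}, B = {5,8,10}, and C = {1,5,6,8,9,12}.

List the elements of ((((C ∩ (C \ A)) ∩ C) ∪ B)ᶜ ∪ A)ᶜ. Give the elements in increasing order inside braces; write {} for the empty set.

{}

C \ A = {}
C ∩ (C \ A) = {}
(C ∩ (C \ A)) ∩ C = {}
((C ∩ (C \ A)) ∩ C) ∪ B = {5,8,10}
(((C ∩ (C \ A)) ∩ C) ∪ B)ᶜ = {1,2,3,4,6,7,9,11,12}
(((C ∩ (C \ A)) ∩ C) ∪ B)ᶜ ∪ A = {1,2,3,4,5,6,7,8,9,10,11,12}
((((C ∩ (C \ A)) ∩ C) ∪ B)ᶜ ∪ A)ᶜ = {}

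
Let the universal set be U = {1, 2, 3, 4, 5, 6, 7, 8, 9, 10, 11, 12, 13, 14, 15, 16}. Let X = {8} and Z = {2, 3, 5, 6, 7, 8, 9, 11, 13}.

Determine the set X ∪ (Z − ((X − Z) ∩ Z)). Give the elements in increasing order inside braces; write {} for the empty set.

{2, 3, 5, 6, 7, 8, 9, 11, 13}

X − Z = {}
(X − Z) ∩ Z = {}
Z − ((X − Z) ∩ Z) = {2, 3, 5, 6, 7, 8, 9, 11, 13}
X ∪ (Z − ((X − Z) ∩ Z)) = {2, 3, 5, 6, 7, 8, 9, 11, 13}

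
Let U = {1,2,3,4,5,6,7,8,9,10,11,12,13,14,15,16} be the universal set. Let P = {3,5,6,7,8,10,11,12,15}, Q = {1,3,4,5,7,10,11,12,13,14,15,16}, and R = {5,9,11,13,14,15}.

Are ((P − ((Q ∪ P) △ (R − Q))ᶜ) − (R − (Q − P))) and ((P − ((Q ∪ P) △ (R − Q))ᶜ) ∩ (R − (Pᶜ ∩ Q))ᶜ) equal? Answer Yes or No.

Q ∪ P = {1,3,4,5,6,7,8,10,11,12,13,14,15,16}
R − Q = {9}
(Q ∪ P) △ (R − Q) = {1,3,4,5,6,7,8,9,10,11,12,13,14,15,16}
((Q ∪ P) △ (R − Q))ᶜ = {2}
P − ((Q ∪ P) △ (R − Q))ᶜ = {3,5,6,7,8,10,11,12,15}
Q − P = {1,4,13,14,16}
R − (Q − P) = {5,9,11,15}
(P − ((Q ∪ P) △ (R − Q))ᶜ) − (R − (Q − P)) = {3,6,7,8,10,12}
Pᶜ = {1,2,4,9,13,14,16}
Pᶜ ∩ Q = {1,4,13,14,16}
R − (Pᶜ ∩ Q) = {5,9,11,15}
(R − (Pᶜ ∩ Q))ᶜ = {1,2,3,4,6,7,8,10,12,13,14,16}
(P − ((Q ∪ P) △ (R − Q))ᶜ) ∩ (R − (Pᶜ ∩ Q))ᶜ = {3,6,7,8,10,12}
Both equal {3,6,7,8,10,12}, so (P − ((Q ∪ P) △ (R − Q))ᶜ) − (R − (Q − P)) = (P − ((Q ∪ P) △ (R − Q))ᶜ) ∩ (R − (Pᶜ ∩ Q))ᶜ.

Yes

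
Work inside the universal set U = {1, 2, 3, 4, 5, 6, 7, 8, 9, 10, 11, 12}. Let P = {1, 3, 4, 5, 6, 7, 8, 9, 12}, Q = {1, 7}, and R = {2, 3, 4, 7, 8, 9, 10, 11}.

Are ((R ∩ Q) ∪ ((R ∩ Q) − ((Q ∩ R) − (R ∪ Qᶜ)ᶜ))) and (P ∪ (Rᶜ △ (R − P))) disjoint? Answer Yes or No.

R ∩ Q = {7}
Q ∩ R = {7}
Qᶜ = {2, 3, 4, 5, 6, 8, 9, 10, 11, 12}
R ∪ Qᶜ = {2, 3, 4, 5, 6, 7, 8, 9, 10, 11, 12}
(R ∪ Qᶜ)ᶜ = {1}
(Q ∩ R) − (R ∪ Qᶜ)ᶜ = {7}
(R ∩ Q) − ((Q ∩ R) − (R ∪ Qᶜ)ᶜ) = {}
(R ∩ Q) ∪ ((R ∩ Q) − ((Q ∩ R) − (R ∪ Qᶜ)ᶜ)) = {7}
Rᶜ = {1, 5, 6, 12}
R − P = {2, 10, 11}
Rᶜ △ (R − P) = {1, 2, 5, 6, 10, 11, 12}
P ∪ (Rᶜ △ (R − P)) = {1, 2, 3, 4, 5, 6, 7, 8, 9, 10, 11, 12}
7 lies in both, so they are not disjoint.

No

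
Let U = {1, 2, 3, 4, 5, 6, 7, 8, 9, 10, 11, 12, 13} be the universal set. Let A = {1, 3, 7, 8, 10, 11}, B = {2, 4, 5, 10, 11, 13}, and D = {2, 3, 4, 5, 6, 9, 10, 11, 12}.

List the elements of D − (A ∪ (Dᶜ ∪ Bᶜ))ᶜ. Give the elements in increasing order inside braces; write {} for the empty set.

{3, 6, 9, 10, 11, 12}

Dᶜ = {1, 7, 8, 13}
Bᶜ = {1, 3, 6, 7, 8, 9, 12}
Dᶜ ∪ Bᶜ = {1, 3, 6, 7, 8, 9, 12, 13}
A ∪ (Dᶜ ∪ Bᶜ) = {1, 3, 6, 7, 8, 9, 10, 11, 12, 13}
(A ∪ (Dᶜ ∪ Bᶜ))ᶜ = {2, 4, 5}
D − (A ∪ (Dᶜ ∪ Bᶜ))ᶜ = {3, 6, 9, 10, 11, 12}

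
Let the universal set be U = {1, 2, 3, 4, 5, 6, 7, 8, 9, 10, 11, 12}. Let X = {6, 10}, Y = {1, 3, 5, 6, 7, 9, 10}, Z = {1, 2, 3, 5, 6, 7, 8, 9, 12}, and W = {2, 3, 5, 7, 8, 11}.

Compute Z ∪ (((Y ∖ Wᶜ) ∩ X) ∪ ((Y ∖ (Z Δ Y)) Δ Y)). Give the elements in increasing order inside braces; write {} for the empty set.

Wᶜ = {1, 4, 6, 9, 10, 12}
Y ∖ Wᶜ = {3, 5, 7}
(Y ∖ Wᶜ) ∩ X = {}
Z Δ Y = {2, 8, 10, 12}
Y ∖ (Z Δ Y) = {1, 3, 5, 6, 7, 9}
(Y ∖ (Z Δ Y)) Δ Y = {10}
((Y ∖ Wᶜ) ∩ X) ∪ ((Y ∖ (Z Δ Y)) Δ Y) = {10}
Z ∪ (((Y ∖ Wᶜ) ∩ X) ∪ ((Y ∖ (Z Δ Y)) Δ Y)) = {1, 2, 3, 5, 6, 7, 8, 9, 10, 12}

{1, 2, 3, 5, 6, 7, 8, 9, 10, 12}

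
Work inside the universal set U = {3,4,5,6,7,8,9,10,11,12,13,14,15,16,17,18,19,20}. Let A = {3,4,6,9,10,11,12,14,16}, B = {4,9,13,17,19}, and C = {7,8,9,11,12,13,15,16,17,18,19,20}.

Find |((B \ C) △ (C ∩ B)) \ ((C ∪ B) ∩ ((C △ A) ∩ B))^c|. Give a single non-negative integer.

B \ C = {4}
C ∩ B = {9,13,17,19}
(B \ C) △ (C ∩ B) = {4,9,13,17,19}
C ∪ B = {4,7,8,9,11,12,13,15,16,17,18,19,20}
C △ A = {3,4,6,7,8,10,13,14,15,17,18,19,20}
(C △ A) ∩ B = {4,13,17,19}
(C ∪ B) ∩ ((C △ A) ∩ B) = {4,13,17,19}
((C ∪ B) ∩ ((C △ A) ∩ B))^c = {3,5,6,7,8,9,10,11,12,14,15,16,18,20}
((B \ C) △ (C ∩ B)) \ ((C ∪ B) ∩ ((C △ A) ∩ B))^c = {4,13,17,19}
|((B \ C) △ (C ∩ B)) \ ((C ∪ B) ∩ ((C △ A) ∩ B))^c| = 4

4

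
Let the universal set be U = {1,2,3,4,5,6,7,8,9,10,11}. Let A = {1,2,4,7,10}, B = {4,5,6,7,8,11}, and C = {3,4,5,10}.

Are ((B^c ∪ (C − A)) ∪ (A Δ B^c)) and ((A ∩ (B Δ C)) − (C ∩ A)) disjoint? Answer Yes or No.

B^c = {1,2,3,9,10}
C − A = {3,5}
B^c ∪ (C − A) = {1,2,3,5,9,10}
A Δ B^c = {3,4,7,9}
(B^c ∪ (C − A)) ∪ (A Δ B^c) = {1,2,3,4,5,7,9,10}
B Δ C = {3,6,7,8,10,11}
A ∩ (B Δ C) = {7,10}
C ∩ A = {4,10}
(A ∩ (B Δ C)) − (C ∩ A) = {7}
7 lies in both, so they are not disjoint.

No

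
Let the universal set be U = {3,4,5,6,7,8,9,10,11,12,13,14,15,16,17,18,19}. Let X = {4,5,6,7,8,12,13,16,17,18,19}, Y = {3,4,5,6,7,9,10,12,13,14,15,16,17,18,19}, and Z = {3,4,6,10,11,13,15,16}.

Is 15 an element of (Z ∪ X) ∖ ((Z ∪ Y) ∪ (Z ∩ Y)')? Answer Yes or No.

No

15 ∈ Z and 15 ∉ X, so 15 ∈ Z ∪ X
15 ∈ Z and 15 ∈ Y, so 15 ∈ Z ∪ Y
15 ∈ Z and 15 ∈ Y, so 15 ∈ Z ∩ Y
15 ∉ (Z ∩ Y)' since 15 ∈ (Z ∩ Y)
15 ∈ (Z ∪ Y) and 15 ∉ (Z ∩ Y)', so 15 ∈ (Z ∪ Y) ∪ (Z ∩ Y)'
15 ∈ (Z ∪ X) and 15 ∈ ((Z ∪ Y) ∪ (Z ∩ Y)'), so 15 ∉ (Z ∪ X) ∖ ((Z ∪ Y) ∪ (Z ∩ Y)')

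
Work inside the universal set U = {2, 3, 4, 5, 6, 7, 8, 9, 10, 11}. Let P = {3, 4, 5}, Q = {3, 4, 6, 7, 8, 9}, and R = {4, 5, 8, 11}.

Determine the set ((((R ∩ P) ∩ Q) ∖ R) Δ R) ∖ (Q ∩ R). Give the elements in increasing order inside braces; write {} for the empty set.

R ∩ P = {4, 5}
(R ∩ P) ∩ Q = {4}
((R ∩ P) ∩ Q) ∖ R = {}
(((R ∩ P) ∩ Q) ∖ R) Δ R = {4, 5, 8, 11}
Q ∩ R = {4, 8}
((((R ∩ P) ∩ Q) ∖ R) Δ R) ∖ (Q ∩ R) = {5, 11}

{5, 11}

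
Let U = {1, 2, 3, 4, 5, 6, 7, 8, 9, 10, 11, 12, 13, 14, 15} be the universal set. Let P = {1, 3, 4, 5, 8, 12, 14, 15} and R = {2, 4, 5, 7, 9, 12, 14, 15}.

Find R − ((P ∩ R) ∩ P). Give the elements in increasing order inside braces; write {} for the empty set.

{2, 7, 9}

P ∩ R = {4, 5, 12, 14, 15}
(P ∩ R) ∩ P = {4, 5, 12, 14, 15}
R − ((P ∩ R) ∩ P) = {2, 7, 9}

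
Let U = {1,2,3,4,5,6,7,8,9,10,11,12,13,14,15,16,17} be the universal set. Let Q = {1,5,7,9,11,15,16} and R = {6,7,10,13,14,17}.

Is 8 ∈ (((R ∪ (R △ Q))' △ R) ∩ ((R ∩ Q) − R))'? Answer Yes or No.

8 ∉ R and 8 ∉ Q, so 8 ∉ R △ Q
8 ∉ R and 8 ∉ (R △ Q), so 8 ∉ R ∪ (R △ Q)
8 ∈ (R ∪ (R △ Q))' since 8 ∉ (R ∪ (R △ Q))
8 ∈ (R ∪ (R △ Q))' and 8 ∉ R, so 8 ∈ (R ∪ (R △ Q))' △ R
8 ∉ R and 8 ∉ Q, so 8 ∉ R ∩ Q
8 ∉ (R ∩ Q) and 8 ∉ R, so 8 ∉ (R ∩ Q) − R
8 ∈ ((R ∪ (R △ Q))' △ R) and 8 ∉ ((R ∩ Q) − R), so 8 ∉ ((R ∪ (R △ Q))' △ R) ∩ ((R ∩ Q) − R)
8 ∈ (((R ∪ (R △ Q))' △ R) ∩ ((R ∩ Q) − R))' since 8 ∉ (((R ∪ (R △ Q))' △ R) ∩ ((R ∩ Q) − R))

Yes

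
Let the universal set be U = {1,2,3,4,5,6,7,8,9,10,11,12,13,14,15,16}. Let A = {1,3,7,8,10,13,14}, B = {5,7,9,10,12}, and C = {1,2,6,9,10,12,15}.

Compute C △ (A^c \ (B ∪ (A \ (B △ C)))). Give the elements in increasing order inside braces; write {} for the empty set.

{1,4,9,10,11,12,16}

A^c = {2,4,5,6,9,11,12,15,16}
B △ C = {1,2,5,6,7,15}
A \ (B △ C) = {3,8,10,13,14}
B ∪ (A \ (B △ C)) = {3,5,7,8,9,10,12,13,14}
A^c \ (B ∪ (A \ (B △ C))) = {2,4,6,11,15,16}
C △ (A^c \ (B ∪ (A \ (B △ C)))) = {1,4,9,10,11,12,16}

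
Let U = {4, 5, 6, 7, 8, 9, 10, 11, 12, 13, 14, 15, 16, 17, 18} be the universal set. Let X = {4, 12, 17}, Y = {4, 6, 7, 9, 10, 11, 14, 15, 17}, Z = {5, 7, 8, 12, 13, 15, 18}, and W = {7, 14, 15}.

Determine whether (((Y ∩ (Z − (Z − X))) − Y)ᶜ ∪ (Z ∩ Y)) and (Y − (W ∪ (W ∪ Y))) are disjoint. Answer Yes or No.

Z − X = {5, 7, 8, 13, 15, 18}
Z − (Z − X) = {12}
Y ∩ (Z − (Z − X)) = {}
(Y ∩ (Z − (Z − X))) − Y = {}
((Y ∩ (Z − (Z − X))) − Y)ᶜ = {4, 5, 6, 7, 8, 9, 10, 11, 12, 13, 14, 15, 16, 17, 18}
Z ∩ Y = {7, 15}
((Y ∩ (Z − (Z − X))) − Y)ᶜ ∪ (Z ∩ Y) = {4, 5, 6, 7, 8, 9, 10, 11, 12, 13, 14, 15, 16, 17, 18}
W ∪ Y = {4, 6, 7, 9, 10, 11, 14, 15, 17}
W ∪ (W ∪ Y) = {4, 6, 7, 9, 10, 11, 14, 15, 17}
Y − (W ∪ (W ∪ Y)) = {}
{4, 5, 6, 7, 8, 9, 10, 11, 12, 13, 14, 15, 16, 17, 18} and {} share no elements.

Yes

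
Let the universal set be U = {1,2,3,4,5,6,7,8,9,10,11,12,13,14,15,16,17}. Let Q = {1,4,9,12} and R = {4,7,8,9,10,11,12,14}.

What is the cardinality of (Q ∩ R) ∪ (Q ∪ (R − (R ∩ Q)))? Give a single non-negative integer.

Q ∩ R = {4,9,12}
R ∩ Q = {4,9,12}
R − (R ∩ Q) = {7,8,10,11,14}
Q ∪ (R − (R ∩ Q)) = {1,4,7,8,9,10,11,12,14}
(Q ∩ R) ∪ (Q ∪ (R − (R ∩ Q))) = {1,4,7,8,9,10,11,12,14}
|(Q ∩ R) ∪ (Q ∪ (R − (R ∩ Q)))| = 9

9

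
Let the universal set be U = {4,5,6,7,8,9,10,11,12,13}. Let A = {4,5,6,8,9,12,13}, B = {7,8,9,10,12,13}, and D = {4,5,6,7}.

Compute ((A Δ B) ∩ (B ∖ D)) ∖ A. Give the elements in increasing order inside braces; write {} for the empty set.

{10}

A Δ B = {4,5,6,7,10}
B ∖ D = {8,9,10,12,13}
(A Δ B) ∩ (B ∖ D) = {10}
((A Δ B) ∩ (B ∖ D)) ∖ A = {10}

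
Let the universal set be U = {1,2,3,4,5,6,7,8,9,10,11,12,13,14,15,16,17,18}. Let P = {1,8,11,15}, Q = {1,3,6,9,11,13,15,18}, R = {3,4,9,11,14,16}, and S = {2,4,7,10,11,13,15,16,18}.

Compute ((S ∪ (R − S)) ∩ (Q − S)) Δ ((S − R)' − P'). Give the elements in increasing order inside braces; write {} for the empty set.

R − S = {3,9,14}
S ∪ (R − S) = {2,3,4,7,9,10,11,13,14,15,16,18}
Q − S = {1,3,6,9}
(S ∪ (R − S)) ∩ (Q − S) = {3,9}
S − R = {2,7,10,13,15,18}
(S − R)' = {1,3,4,5,6,8,9,11,12,14,16,17}
P' = {2,3,4,5,6,7,9,10,12,13,14,16,17,18}
(S − R)' − P' = {1,8,11}
((S ∪ (R − S)) ∩ (Q − S)) Δ ((S − R)' − P') = {1,3,8,9,11}

{1,3,8,9,11}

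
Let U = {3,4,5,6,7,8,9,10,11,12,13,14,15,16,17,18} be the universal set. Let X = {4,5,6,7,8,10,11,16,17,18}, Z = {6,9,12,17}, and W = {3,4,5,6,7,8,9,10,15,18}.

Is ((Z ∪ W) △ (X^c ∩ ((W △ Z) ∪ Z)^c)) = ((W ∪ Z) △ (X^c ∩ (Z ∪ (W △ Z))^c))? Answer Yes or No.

Z ∪ W = {3,4,5,6,7,8,9,10,12,15,17,18}
X^c = {3,9,12,13,14,15}
W △ Z = {3,4,5,7,8,10,12,15,17,18}
(W △ Z) ∪ Z = {3,4,5,6,7,8,9,10,12,15,17,18}
((W △ Z) ∪ Z)^c = {11,13,14,16}
X^c ∩ ((W △ Z) ∪ Z)^c = {13,14}
(Z ∪ W) △ (X^c ∩ ((W △ Z) ∪ Z)^c) = {3,4,5,6,7,8,9,10,12,13,14,15,17,18}
W ∪ Z = {3,4,5,6,7,8,9,10,12,15,17,18}
Z ∪ (W △ Z) = {3,4,5,6,7,8,9,10,12,15,17,18}
(Z ∪ (W △ Z))^c = {11,13,14,16}
X^c ∩ (Z ∪ (W △ Z))^c = {13,14}
(W ∪ Z) △ (X^c ∩ (Z ∪ (W △ Z))^c) = {3,4,5,6,7,8,9,10,12,13,14,15,17,18}
Both equal {3,4,5,6,7,8,9,10,12,13,14,15,17,18}, so (Z ∪ W) △ (X^c ∩ ((W △ Z) ∪ Z)^c) = (W ∪ Z) △ (X^c ∩ (Z ∪ (W △ Z))^c).

Yes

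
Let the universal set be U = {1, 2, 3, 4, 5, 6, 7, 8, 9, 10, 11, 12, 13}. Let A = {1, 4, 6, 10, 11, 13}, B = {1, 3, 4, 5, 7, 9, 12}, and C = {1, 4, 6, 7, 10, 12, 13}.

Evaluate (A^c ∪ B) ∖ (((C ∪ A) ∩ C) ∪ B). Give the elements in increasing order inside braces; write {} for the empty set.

A^c = {2, 3, 5, 7, 8, 9, 12}
A^c ∪ B = {1, 2, 3, 4, 5, 7, 8, 9, 12}
C ∪ A = {1, 4, 6, 7, 10, 11, 12, 13}
(C ∪ A) ∩ C = {1, 4, 6, 7, 10, 12, 13}
((C ∪ A) ∩ C) ∪ B = {1, 3, 4, 5, 6, 7, 9, 10, 12, 13}
(A^c ∪ B) ∖ (((C ∪ A) ∩ C) ∪ B) = {2, 8}

{2, 8}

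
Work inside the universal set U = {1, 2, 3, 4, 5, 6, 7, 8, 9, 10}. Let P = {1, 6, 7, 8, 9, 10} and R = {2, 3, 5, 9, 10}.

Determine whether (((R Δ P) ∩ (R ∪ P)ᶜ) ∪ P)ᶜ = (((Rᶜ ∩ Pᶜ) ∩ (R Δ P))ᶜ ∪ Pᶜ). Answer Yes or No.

No

R Δ P = {1, 2, 3, 5, 6, 7, 8}
R ∪ P = {1, 2, 3, 5, 6, 7, 8, 9, 10}
(R ∪ P)ᶜ = {4}
(R Δ P) ∩ (R ∪ P)ᶜ = {}
((R Δ P) ∩ (R ∪ P)ᶜ) ∪ P = {1, 6, 7, 8, 9, 10}
(((R Δ P) ∩ (R ∪ P)ᶜ) ∪ P)ᶜ = {2, 3, 4, 5}
Rᶜ = {1, 4, 6, 7, 8}
Pᶜ = {2, 3, 4, 5}
Rᶜ ∩ Pᶜ = {4}
(Rᶜ ∩ Pᶜ) ∩ (R Δ P) = {}
((Rᶜ ∩ Pᶜ) ∩ (R Δ P))ᶜ = {1, 2, 3, 4, 5, 6, 7, 8, 9, 10}
((Rᶜ ∩ Pᶜ) ∩ (R Δ P))ᶜ ∪ Pᶜ = {1, 2, 3, 4, 5, 6, 7, 8, 9, 10}
1 ∈ ((Rᶜ ∩ Pᶜ) ∩ (R Δ P))ᶜ ∪ Pᶜ but 1 ∉ (((R Δ P) ∩ (R ∪ P)ᶜ) ∪ P)ᶜ, so they differ.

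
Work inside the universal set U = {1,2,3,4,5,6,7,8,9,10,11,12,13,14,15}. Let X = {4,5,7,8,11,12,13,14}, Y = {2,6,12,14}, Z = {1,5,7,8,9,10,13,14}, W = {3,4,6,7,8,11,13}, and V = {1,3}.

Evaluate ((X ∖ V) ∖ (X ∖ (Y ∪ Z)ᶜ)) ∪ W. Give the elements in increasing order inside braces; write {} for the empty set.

{3,4,6,7,8,11,13}

X ∖ V = {4,5,7,8,11,12,13,14}
Y ∪ Z = {1,2,5,6,7,8,9,10,12,13,14}
(Y ∪ Z)ᶜ = {3,4,11,15}
X ∖ (Y ∪ Z)ᶜ = {5,7,8,12,13,14}
(X ∖ V) ∖ (X ∖ (Y ∪ Z)ᶜ) = {4,11}
((X ∖ V) ∖ (X ∖ (Y ∪ Z)ᶜ)) ∪ W = {3,4,6,7,8,11,13}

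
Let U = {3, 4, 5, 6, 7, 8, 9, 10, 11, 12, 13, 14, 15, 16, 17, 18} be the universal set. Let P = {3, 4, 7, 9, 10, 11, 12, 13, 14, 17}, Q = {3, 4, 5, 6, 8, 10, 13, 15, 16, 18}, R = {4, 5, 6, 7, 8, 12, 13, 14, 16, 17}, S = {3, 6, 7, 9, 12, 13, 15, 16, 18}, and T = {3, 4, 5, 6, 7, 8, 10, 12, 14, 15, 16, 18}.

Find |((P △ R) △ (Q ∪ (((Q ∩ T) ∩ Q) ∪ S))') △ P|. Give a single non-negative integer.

P △ R = {3, 5, 6, 8, 9, 10, 11, 16}
Q ∩ T = {3, 4, 5, 6, 8, 10, 15, 16, 18}
(Q ∩ T) ∩ Q = {3, 4, 5, 6, 8, 10, 15, 16, 18}
((Q ∩ T) ∩ Q) ∪ S = {3, 4, 5, 6, 7, 8, 9, 10, 12, 13, 15, 16, 18}
Q ∪ (((Q ∩ T) ∩ Q) ∪ S) = {3, 4, 5, 6, 7, 8, 9, 10, 12, 13, 15, 16, 18}
(Q ∪ (((Q ∩ T) ∩ Q) ∪ S))' = {11, 14, 17}
(P △ R) △ (Q ∪ (((Q ∩ T) ∩ Q) ∪ S))' = {3, 5, 6, 8, 9, 10, 14, 16, 17}
((P △ R) △ (Q ∪ (((Q ∩ T) ∩ Q) ∪ S))') △ P = {4, 5, 6, 7, 8, 11, 12, 13, 16}
|((P △ R) △ (Q ∪ (((Q ∩ T) ∩ Q) ∪ S))') △ P| = 9

9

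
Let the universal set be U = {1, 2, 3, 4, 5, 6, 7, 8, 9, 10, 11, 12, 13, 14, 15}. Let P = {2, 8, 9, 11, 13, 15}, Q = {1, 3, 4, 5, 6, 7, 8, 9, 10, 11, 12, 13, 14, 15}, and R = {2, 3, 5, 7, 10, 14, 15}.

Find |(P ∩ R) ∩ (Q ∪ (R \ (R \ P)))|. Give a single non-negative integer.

2

P ∩ R = {2, 15}
R \ P = {3, 5, 7, 10, 14}
R \ (R \ P) = {2, 15}
Q ∪ (R \ (R \ P)) = {1, 2, 3, 4, 5, 6, 7, 8, 9, 10, 11, 12, 13, 14, 15}
(P ∩ R) ∩ (Q ∪ (R \ (R \ P))) = {2, 15}
|(P ∩ R) ∩ (Q ∪ (R \ (R \ P)))| = 2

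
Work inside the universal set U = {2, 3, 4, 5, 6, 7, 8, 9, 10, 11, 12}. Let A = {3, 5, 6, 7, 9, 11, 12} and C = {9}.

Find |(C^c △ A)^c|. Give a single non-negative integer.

C^c = {2, 3, 4, 5, 6, 7, 8, 10, 11, 12}
C^c △ A = {2, 4, 8, 9, 10}
(C^c △ A)^c = {3, 5, 6, 7, 11, 12}
|(C^c △ A)^c| = 6

6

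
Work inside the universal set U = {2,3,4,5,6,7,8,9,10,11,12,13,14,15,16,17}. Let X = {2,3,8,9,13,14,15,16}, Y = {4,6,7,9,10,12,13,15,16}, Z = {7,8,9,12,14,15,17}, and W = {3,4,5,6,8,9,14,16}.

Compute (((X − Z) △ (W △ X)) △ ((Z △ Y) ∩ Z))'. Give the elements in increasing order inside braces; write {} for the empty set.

X − Z = {2,3,13,16}
W △ X = {2,4,5,6,13,15}
(X − Z) △ (W △ X) = {3,4,5,6,15,16}
Z △ Y = {4,6,8,10,13,14,16,17}
(Z △ Y) ∩ Z = {8,14,17}
((X − Z) △ (W △ X)) △ ((Z △ Y) ∩ Z) = {3,4,5,6,8,14,15,16,17}
(((X − Z) △ (W △ X)) △ ((Z △ Y) ∩ Z))' = {2,7,9,10,11,12,13}

{2,7,9,10,11,12,13}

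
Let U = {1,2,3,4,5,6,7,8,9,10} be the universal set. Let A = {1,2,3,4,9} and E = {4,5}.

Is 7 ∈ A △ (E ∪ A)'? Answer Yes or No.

Yes

7 ∉ E and 7 ∉ A, so 7 ∉ E ∪ A
7 ∈ (E ∪ A)' since 7 ∉ (E ∪ A)
7 ∉ A and 7 ∈ (E ∪ A)', so 7 ∈ A △ (E ∪ A)'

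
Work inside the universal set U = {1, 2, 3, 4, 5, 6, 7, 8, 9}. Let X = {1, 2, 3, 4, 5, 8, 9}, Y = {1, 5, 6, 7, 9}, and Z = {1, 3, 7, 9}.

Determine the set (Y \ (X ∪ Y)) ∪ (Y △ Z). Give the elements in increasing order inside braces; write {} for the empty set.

{3, 5, 6}

X ∪ Y = {1, 2, 3, 4, 5, 6, 7, 8, 9}
Y \ (X ∪ Y) = {}
Y △ Z = {3, 5, 6}
(Y \ (X ∪ Y)) ∪ (Y △ Z) = {3, 5, 6}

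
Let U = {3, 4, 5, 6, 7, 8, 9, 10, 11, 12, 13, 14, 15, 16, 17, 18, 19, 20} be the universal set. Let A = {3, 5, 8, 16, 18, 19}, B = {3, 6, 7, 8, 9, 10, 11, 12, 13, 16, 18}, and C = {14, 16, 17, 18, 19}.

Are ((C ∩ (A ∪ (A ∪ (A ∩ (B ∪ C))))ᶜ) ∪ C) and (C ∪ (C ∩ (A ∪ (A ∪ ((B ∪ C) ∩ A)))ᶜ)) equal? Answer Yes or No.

B ∪ C = {3, 6, 7, 8, 9, 10, 11, 12, 13, 14, 16, 17, 18, 19}
A ∩ (B ∪ C) = {3, 8, 16, 18, 19}
A ∪ (A ∩ (B ∪ C)) = {3, 5, 8, 16, 18, 19}
A ∪ (A ∪ (A ∩ (B ∪ C))) = {3, 5, 8, 16, 18, 19}
(A ∪ (A ∪ (A ∩ (B ∪ C))))ᶜ = {4, 6, 7, 9, 10, 11, 12, 13, 14, 15, 17, 20}
C ∩ (A ∪ (A ∪ (A ∩ (B ∪ C))))ᶜ = {14, 17}
(C ∩ (A ∪ (A ∪ (A ∩ (B ∪ C))))ᶜ) ∪ C = {14, 16, 17, 18, 19}
(B ∪ C) ∩ A = {3, 8, 16, 18, 19}
A ∪ ((B ∪ C) ∩ A) = {3, 5, 8, 16, 18, 19}
A ∪ (A ∪ ((B ∪ C) ∩ A)) = {3, 5, 8, 16, 18, 19}
(A ∪ (A ∪ ((B ∪ C) ∩ A)))ᶜ = {4, 6, 7, 9, 10, 11, 12, 13, 14, 15, 17, 20}
C ∩ (A ∪ (A ∪ ((B ∪ C) ∩ A)))ᶜ = {14, 17}
C ∪ (C ∩ (A ∪ (A ∪ ((B ∪ C) ∩ A)))ᶜ) = {14, 16, 17, 18, 19}
Both equal {14, 16, 17, 18, 19}, so (C ∩ (A ∪ (A ∪ (A ∩ (B ∪ C))))ᶜ) ∪ C = C ∪ (C ∩ (A ∪ (A ∪ ((B ∪ C) ∩ A)))ᶜ).

Yes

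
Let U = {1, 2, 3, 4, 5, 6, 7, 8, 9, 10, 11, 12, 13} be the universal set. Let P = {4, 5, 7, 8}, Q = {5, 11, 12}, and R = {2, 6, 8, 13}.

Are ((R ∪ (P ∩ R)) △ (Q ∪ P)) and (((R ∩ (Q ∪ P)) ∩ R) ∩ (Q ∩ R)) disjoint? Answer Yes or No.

Yes

P ∩ R = {8}
R ∪ (P ∩ R) = {2, 6, 8, 13}
Q ∪ P = {4, 5, 7, 8, 11, 12}
(R ∪ (P ∩ R)) △ (Q ∪ P) = {2, 4, 5, 6, 7, 11, 12, 13}
R ∩ (Q ∪ P) = {8}
(R ∩ (Q ∪ P)) ∩ R = {8}
Q ∩ R = {}
((R ∩ (Q ∪ P)) ∩ R) ∩ (Q ∩ R) = {}
{2, 4, 5, 6, 7, 11, 12, 13} and {} share no elements.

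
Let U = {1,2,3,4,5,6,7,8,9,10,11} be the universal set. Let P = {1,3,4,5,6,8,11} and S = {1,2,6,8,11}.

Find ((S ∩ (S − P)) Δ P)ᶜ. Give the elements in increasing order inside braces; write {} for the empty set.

S − P = {2}
S ∩ (S − P) = {2}
(S ∩ (S − P)) Δ P = {1,2,3,4,5,6,8,11}
((S ∩ (S − P)) Δ P)ᶜ = {7,9,10}

{7,9,10}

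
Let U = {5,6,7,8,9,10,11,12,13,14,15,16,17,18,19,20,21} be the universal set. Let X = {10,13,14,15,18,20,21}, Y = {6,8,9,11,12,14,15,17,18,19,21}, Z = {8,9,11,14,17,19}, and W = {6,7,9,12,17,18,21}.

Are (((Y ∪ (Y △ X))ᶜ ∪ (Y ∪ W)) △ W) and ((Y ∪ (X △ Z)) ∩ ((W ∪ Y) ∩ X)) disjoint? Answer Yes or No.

No

Y △ X = {6,8,9,10,11,12,13,17,19,20}
Y ∪ (Y △ X) = {6,8,9,10,11,12,13,14,15,17,18,19,20,21}
(Y ∪ (Y △ X))ᶜ = {5,7,16}
Y ∪ W = {6,7,8,9,11,12,14,15,17,18,19,21}
(Y ∪ (Y △ X))ᶜ ∪ (Y ∪ W) = {5,6,7,8,9,11,12,14,15,16,17,18,19,21}
((Y ∪ (Y △ X))ᶜ ∪ (Y ∪ W)) △ W = {5,8,11,14,15,16,19}
X △ Z = {8,9,10,11,13,15,17,18,19,20,21}
Y ∪ (X △ Z) = {6,8,9,10,11,12,13,14,15,17,18,19,20,21}
W ∪ Y = {6,7,8,9,11,12,14,15,17,18,19,21}
(W ∪ Y) ∩ X = {14,15,18,21}
(Y ∪ (X △ Z)) ∩ ((W ∪ Y) ∩ X) = {14,15,18,21}
14 lies in both, so they are not disjoint.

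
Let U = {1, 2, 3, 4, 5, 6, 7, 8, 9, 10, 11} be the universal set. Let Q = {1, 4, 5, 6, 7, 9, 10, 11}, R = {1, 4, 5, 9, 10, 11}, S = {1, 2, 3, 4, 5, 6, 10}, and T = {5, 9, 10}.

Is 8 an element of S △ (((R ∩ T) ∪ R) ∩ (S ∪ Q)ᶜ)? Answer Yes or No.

8 ∉ R and 8 ∉ T, so 8 ∉ R ∩ T
8 ∉ (R ∩ T) and 8 ∉ R, so 8 ∉ (R ∩ T) ∪ R
8 ∉ S and 8 ∉ Q, so 8 ∉ S ∪ Q
8 ∈ (S ∪ Q)ᶜ since 8 ∉ (S ∪ Q)
8 ∉ ((R ∩ T) ∪ R) and 8 ∈ (S ∪ Q)ᶜ, so 8 ∉ ((R ∩ T) ∪ R) ∩ (S ∪ Q)ᶜ
8 ∉ S and 8 ∉ (((R ∩ T) ∪ R) ∩ (S ∪ Q)ᶜ), so 8 ∉ S △ (((R ∩ T) ∪ R) ∩ (S ∪ Q)ᶜ)

No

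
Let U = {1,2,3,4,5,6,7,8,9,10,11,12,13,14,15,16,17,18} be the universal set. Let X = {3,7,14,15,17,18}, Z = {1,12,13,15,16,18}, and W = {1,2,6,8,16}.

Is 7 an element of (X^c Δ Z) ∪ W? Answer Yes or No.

No

7 ∈ X, so 7 ∉ X^c
7 ∉ X^c and 7 ∉ Z, so 7 ∉ X^c Δ Z
7 ∉ (X^c Δ Z) and 7 ∉ W, so 7 ∉ (X^c Δ Z) ∪ W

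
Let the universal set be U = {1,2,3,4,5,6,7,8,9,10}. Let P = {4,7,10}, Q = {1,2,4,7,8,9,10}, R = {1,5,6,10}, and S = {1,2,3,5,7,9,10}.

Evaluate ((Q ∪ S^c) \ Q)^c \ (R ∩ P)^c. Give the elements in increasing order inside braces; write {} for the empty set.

{10}

S^c = {4,6,8}
Q ∪ S^c = {1,2,4,6,7,8,9,10}
(Q ∪ S^c) \ Q = {6}
((Q ∪ S^c) \ Q)^c = {1,2,3,4,5,7,8,9,10}
R ∩ P = {10}
(R ∩ P)^c = {1,2,3,4,5,6,7,8,9}
((Q ∪ S^c) \ Q)^c \ (R ∩ P)^c = {10}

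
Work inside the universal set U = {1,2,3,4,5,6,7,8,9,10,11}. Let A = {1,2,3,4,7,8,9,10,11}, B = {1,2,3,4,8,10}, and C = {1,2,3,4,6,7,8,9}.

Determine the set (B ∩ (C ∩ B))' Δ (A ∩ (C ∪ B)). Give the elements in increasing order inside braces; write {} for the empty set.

C ∩ B = {1,2,3,4,8}
B ∩ (C ∩ B) = {1,2,3,4,8}
(B ∩ (C ∩ B))' = {5,6,7,9,10,11}
C ∪ B = {1,2,3,4,6,7,8,9,10}
A ∩ (C ∪ B) = {1,2,3,4,7,8,9,10}
(B ∩ (C ∩ B))' Δ (A ∩ (C ∪ B)) = {1,2,3,4,5,6,8,11}

{1,2,3,4,5,6,8,11}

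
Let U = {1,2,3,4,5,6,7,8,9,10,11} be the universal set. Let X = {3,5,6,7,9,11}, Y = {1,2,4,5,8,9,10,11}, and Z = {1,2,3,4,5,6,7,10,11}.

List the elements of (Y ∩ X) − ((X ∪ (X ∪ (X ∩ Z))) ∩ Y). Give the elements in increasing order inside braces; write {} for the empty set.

Y ∩ X = {5,9,11}
X ∩ Z = {3,5,6,7,11}
X ∪ (X ∩ Z) = {3,5,6,7,9,11}
X ∪ (X ∪ (X ∩ Z)) = {3,5,6,7,9,11}
(X ∪ (X ∪ (X ∩ Z))) ∩ Y = {5,9,11}
(Y ∩ X) − ((X ∪ (X ∪ (X ∩ Z))) ∩ Y) = {}

{}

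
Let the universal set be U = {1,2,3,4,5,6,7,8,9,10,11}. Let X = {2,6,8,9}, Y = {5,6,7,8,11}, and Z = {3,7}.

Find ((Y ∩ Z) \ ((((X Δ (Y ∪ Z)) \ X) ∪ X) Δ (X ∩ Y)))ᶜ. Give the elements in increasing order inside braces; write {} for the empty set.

Y ∩ Z = {7}
Y ∪ Z = {3,5,6,7,8,11}
X Δ (Y ∪ Z) = {2,3,5,7,9,11}
(X Δ (Y ∪ Z)) \ X = {3,5,7,11}
((X Δ (Y ∪ Z)) \ X) ∪ X = {2,3,5,6,7,8,9,11}
X ∩ Y = {6,8}
(((X Δ (Y ∪ Z)) \ X) ∪ X) Δ (X ∩ Y) = {2,3,5,7,9,11}
(Y ∩ Z) \ ((((X Δ (Y ∪ Z)) \ X) ∪ X) Δ (X ∩ Y)) = {}
((Y ∩ Z) \ ((((X Δ (Y ∪ Z)) \ X) ∪ X) Δ (X ∩ Y)))ᶜ = {1,2,3,4,5,6,7,8,9,10,11}

{1,2,3,4,5,6,7,8,9,10,11}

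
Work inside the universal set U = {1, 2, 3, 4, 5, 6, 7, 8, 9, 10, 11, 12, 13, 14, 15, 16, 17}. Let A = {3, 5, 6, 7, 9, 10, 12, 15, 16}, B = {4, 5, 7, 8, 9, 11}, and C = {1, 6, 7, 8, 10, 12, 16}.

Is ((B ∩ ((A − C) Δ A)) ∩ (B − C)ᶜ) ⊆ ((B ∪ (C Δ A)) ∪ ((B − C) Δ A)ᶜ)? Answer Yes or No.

A − C = {3, 5, 9, 15}
(A − C) Δ A = {6, 7, 10, 12, 16}
B ∩ ((A − C) Δ A) = {7}
B − C = {4, 5, 9, 11}
(B − C)ᶜ = {1, 2, 3, 6, 7, 8, 10, 12, 13, 14, 15, 16, 17}
(B ∩ ((A − C) Δ A)) ∩ (B − C)ᶜ = {7}
C Δ A = {1, 3, 5, 8, 9, 15}
B ∪ (C Δ A) = {1, 3, 4, 5, 7, 8, 9, 11, 15}
(B − C) Δ A = {3, 4, 6, 7, 10, 11, 12, 15, 16}
((B − C) Δ A)ᶜ = {1, 2, 5, 8, 9, 13, 14, 17}
(B ∪ (C Δ A)) ∪ ((B − C) Δ A)ᶜ = {1, 2, 3, 4, 5, 7, 8, 9, 11, 13, 14, 15, 17}
Every element of {7} is in {1, 2, 3, 4, 5, 7, 8, 9, 11, 13, 14, 15, 17}, so (B ∩ ((A − C) Δ A)) ∩ (B − C)ᶜ ⊆ (B ∪ (C Δ A)) ∪ ((B − C) Δ A)ᶜ.

Yes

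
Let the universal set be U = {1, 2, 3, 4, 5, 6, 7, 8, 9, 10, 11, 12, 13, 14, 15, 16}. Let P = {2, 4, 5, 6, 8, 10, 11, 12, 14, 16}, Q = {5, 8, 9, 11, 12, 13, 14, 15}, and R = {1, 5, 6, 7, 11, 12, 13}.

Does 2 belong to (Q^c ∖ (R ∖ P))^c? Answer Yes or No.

No

2 ∉ Q, so 2 ∈ Q^c
2 ∉ R and 2 ∈ P, so 2 ∉ R ∖ P
2 ∈ Q^c and 2 ∉ (R ∖ P), so 2 ∈ Q^c ∖ (R ∖ P)
2 ∉ (Q^c ∖ (R ∖ P))^c since 2 ∈ (Q^c ∖ (R ∖ P))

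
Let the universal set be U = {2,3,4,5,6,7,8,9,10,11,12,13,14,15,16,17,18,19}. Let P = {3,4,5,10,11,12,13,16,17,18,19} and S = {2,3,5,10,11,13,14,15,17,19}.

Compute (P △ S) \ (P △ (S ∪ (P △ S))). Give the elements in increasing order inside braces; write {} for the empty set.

P △ S = {2,4,12,14,15,16,18}
S ∪ (P △ S) = {2,3,4,5,10,11,12,13,14,15,16,17,18,19}
P △ (S ∪ (P △ S)) = {2,14,15}
(P △ S) \ (P △ (S ∪ (P △ S))) = {4,12,16,18}

{4,12,16,18}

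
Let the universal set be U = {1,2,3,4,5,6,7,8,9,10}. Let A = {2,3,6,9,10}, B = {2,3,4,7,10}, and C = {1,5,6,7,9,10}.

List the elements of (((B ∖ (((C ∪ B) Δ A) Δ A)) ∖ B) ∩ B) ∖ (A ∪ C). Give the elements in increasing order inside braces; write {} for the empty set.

{}

C ∪ B = {1,2,3,4,5,6,7,9,10}
(C ∪ B) Δ A = {1,4,5,7}
((C ∪ B) Δ A) Δ A = {1,2,3,4,5,6,7,9,10}
B ∖ (((C ∪ B) Δ A) Δ A) = {}
(B ∖ (((C ∪ B) Δ A) Δ A)) ∖ B = {}
((B ∖ (((C ∪ B) Δ A) Δ A)) ∖ B) ∩ B = {}
A ∪ C = {1,2,3,5,6,7,9,10}
(((B ∖ (((C ∪ B) Δ A) Δ A)) ∖ B) ∩ B) ∖ (A ∪ C) = {}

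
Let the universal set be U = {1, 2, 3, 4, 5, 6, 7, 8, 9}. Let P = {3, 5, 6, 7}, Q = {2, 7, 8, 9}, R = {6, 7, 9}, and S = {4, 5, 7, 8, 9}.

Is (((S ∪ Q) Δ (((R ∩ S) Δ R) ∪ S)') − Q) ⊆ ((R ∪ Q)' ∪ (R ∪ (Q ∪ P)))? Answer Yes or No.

Yes

S ∪ Q = {2, 4, 5, 7, 8, 9}
R ∩ S = {7, 9}
(R ∩ S) Δ R = {6}
((R ∩ S) Δ R) ∪ S = {4, 5, 6, 7, 8, 9}
(((R ∩ S) Δ R) ∪ S)' = {1, 2, 3}
(S ∪ Q) Δ (((R ∩ S) Δ R) ∪ S)' = {1, 3, 4, 5, 7, 8, 9}
((S ∪ Q) Δ (((R ∩ S) Δ R) ∪ S)') − Q = {1, 3, 4, 5}
R ∪ Q = {2, 6, 7, 8, 9}
(R ∪ Q)' = {1, 3, 4, 5}
Q ∪ P = {2, 3, 5, 6, 7, 8, 9}
R ∪ (Q ∪ P) = {2, 3, 5, 6, 7, 8, 9}
(R ∪ Q)' ∪ (R ∪ (Q ∪ P)) = {1, 2, 3, 4, 5, 6, 7, 8, 9}
Every element of {1, 3, 4, 5} is in {1, 2, 3, 4, 5, 6, 7, 8, 9}, so ((S ∪ Q) Δ (((R ∩ S) Δ R) ∪ S)') − Q ⊆ (R ∪ Q)' ∪ (R ∪ (Q ∪ P)).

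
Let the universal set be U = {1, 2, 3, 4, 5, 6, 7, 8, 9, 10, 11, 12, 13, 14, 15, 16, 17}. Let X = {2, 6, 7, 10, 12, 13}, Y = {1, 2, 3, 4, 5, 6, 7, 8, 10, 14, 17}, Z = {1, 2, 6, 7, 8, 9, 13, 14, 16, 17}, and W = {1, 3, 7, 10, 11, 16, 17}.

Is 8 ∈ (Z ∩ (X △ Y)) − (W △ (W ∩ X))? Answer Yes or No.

Yes

8 ∉ X and 8 ∈ Y, so 8 ∈ X △ Y
8 ∈ Z and 8 ∈ (X △ Y), so 8 ∈ Z ∩ (X △ Y)
8 ∉ W and 8 ∉ X, so 8 ∉ W ∩ X
8 ∉ W and 8 ∉ (W ∩ X), so 8 ∉ W △ (W ∩ X)
8 ∈ (Z ∩ (X △ Y)) and 8 ∉ (W △ (W ∩ X)), so 8 ∈ (Z ∩ (X △ Y)) − (W △ (W ∩ X))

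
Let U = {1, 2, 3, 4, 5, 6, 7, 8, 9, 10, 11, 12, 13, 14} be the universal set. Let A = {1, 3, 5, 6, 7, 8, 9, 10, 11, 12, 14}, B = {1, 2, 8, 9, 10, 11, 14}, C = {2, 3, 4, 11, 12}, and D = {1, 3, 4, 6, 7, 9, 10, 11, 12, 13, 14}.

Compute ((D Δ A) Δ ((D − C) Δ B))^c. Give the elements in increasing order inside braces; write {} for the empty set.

D Δ A = {4, 5, 8, 13}
D − C = {1, 6, 7, 9, 10, 13, 14}
(D − C) Δ B = {2, 6, 7, 8, 11, 13}
(D Δ A) Δ ((D − C) Δ B) = {2, 4, 5, 6, 7, 11}
((D Δ A) Δ ((D − C) Δ B))^c = {1, 3, 8, 9, 10, 12, 13, 14}

{1, 3, 8, 9, 10, 12, 13, 14}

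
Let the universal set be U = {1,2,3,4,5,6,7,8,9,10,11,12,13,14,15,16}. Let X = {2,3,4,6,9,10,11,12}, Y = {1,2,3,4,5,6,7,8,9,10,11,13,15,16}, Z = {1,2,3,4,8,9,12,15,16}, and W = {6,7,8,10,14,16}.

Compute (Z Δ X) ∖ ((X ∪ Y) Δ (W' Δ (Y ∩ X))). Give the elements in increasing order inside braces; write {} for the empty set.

Z Δ X = {1,6,8,10,11,15,16}
X ∪ Y = {1,2,3,4,5,6,7,8,9,10,11,12,13,15,16}
W' = {1,2,3,4,5,9,11,12,13,15}
Y ∩ X = {2,3,4,6,9,10,11}
W' Δ (Y ∩ X) = {1,5,6,10,12,13,15}
(X ∪ Y) Δ (W' Δ (Y ∩ X)) = {2,3,4,7,8,9,11,16}
(Z Δ X) ∖ ((X ∪ Y) Δ (W' Δ (Y ∩ X))) = {1,6,10,15}

{1,6,10,15}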